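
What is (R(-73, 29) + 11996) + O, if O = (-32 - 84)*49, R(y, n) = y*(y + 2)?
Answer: 11495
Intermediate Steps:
R(y, n) = y*(2 + y)
O = -5684 (O = -116*49 = -5684)
(R(-73, 29) + 11996) + O = (-73*(2 - 73) + 11996) - 5684 = (-73*(-71) + 11996) - 5684 = (5183 + 11996) - 5684 = 17179 - 5684 = 11495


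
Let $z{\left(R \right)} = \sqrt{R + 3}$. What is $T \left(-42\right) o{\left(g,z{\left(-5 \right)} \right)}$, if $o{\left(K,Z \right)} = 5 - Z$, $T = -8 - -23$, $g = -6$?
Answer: $-3150 + 630 i \sqrt{2} \approx -3150.0 + 890.95 i$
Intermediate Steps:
$T = 15$ ($T = -8 + 23 = 15$)
$z{\left(R \right)} = \sqrt{3 + R}$
$T \left(-42\right) o{\left(g,z{\left(-5 \right)} \right)} = 15 \left(-42\right) \left(5 - \sqrt{3 - 5}\right) = - 630 \left(5 - \sqrt{-2}\right) = - 630 \left(5 - i \sqrt{2}\right) = -3150 + 630 i \sqrt{2}$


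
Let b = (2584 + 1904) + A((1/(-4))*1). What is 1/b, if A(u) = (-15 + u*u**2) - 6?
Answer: 64/285887 ≈ 0.00022386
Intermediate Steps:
A(u) = -21 + u**3 (A(u) = (-15 + u**3) - 6 = -21 + u**3)
b = 285887/64 (b = (2584 + 1904) + (-21 + ((1/(-4))*1)**3) = 4488 + (-21 + ((1*(-1/4))*1)**3) = 4488 + (-21 + (-1/4*1)**3) = 4488 + (-21 + (-1/4)**3) = 4488 + (-21 - 1/64) = 4488 - 1345/64 = 285887/64 ≈ 4467.0)
1/b = 1/(285887/64) = 64/285887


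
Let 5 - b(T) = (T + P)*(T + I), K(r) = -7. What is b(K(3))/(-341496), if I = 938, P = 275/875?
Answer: -31147/1707480 ≈ -0.018241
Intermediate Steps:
P = 11/35 (P = 275*(1/875) = 11/35 ≈ 0.31429)
b(T) = 5 - (938 + T)*(11/35 + T) (b(T) = 5 - (T + 11/35)*(T + 938) = 5 - (11/35 + T)*(938 + T) = 5 - (938 + T)*(11/35 + T))
b(K(3))/(-341496) = (-1449/5 - 1*(-7)² - 32841/35*(-7))/(-341496) = (-1449/5 - 1*49 + 32841/5)*(-1/341496) = (-1449/5 - 49 + 32841/5)*(-1/341496) = (31147/5)*(-1/341496) = -31147/1707480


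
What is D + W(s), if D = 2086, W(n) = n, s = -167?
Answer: 1919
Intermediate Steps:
D + W(s) = 2086 - 167 = 1919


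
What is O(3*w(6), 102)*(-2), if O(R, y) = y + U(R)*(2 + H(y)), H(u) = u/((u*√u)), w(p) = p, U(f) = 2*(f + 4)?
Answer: -380 - 44*√102/51 ≈ -388.71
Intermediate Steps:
U(f) = 8 + 2*f (U(f) = 2*(4 + f) = 8 + 2*f)
H(u) = u^(-½) (H(u) = u/(u^(3/2)) = u/u^(3/2) = u^(-½))
O(R, y) = y + (2 + y^(-½))*(8 + 2*R) (O(R, y) = y + (8 + 2*R)*(2 + y^(-½)) = y + (2 + y^(-½))*(8 + 2*R))
O(3*w(6), 102)*(-2) = ((8 + 2*(3*6) + √102*(16 + 102 + 4*(3*6)))/√102)*(-2) = ((√102/102)*(8 + 2*18 + √102*(16 + 102 + 4*18)))*(-2) = ((√102/102)*(8 + 36 + √102*(16 + 102 + 72)))*(-2) = ((√102/102)*(8 + 36 + √102*190))*(-2) = ((√102/102)*(8 + 36 + 190*√102))*(-2) = ((√102/102)*(44 + 190*√102))*(-2) = (√102*(44 + 190*√102)/102)*(-2) = -√102*(44 + 190*√102)/51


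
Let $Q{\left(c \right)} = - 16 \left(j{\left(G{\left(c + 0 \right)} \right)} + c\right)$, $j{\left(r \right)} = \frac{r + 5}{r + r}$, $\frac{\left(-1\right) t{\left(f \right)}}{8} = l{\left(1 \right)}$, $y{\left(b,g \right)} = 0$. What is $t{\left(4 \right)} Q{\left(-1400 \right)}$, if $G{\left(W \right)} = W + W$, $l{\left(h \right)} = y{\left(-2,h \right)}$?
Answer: $0$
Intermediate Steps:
$l{\left(h \right)} = 0$
$G{\left(W \right)} = 2 W$
$t{\left(f \right)} = 0$ ($t{\left(f \right)} = \left(-8\right) 0 = 0$)
$j{\left(r \right)} = \frac{5 + r}{2 r}$
$Q{\left(c \right)} = - 16 c - \frac{4 \left(5 + 2 c\right)}{c}$ ($Q{\left(c \right)} = - 16 \left(\frac{5 + 2 \left(c + 0\right)}{2 \cdot 2 \left(c + 0\right)} + c\right) = - 16 \left(\frac{5 + 2 c}{2 \cdot 2 c} + c\right) = - 16 \left(\frac{\frac{1}{2 c} \left(5 + 2 c\right)}{2} + c\right) = - 16 \left(\frac{5 + 2 c}{4 c} + c\right) = - 16 \left(c + \frac{5 + 2 c}{4 c}\right) = - 16 c - \frac{4 \left(5 + 2 c\right)}{c}$)
$t{\left(4 \right)} Q{\left(-1400 \right)} = 0 \left(-8 - \frac{20}{-1400} - -22400\right) = 0 \left(-8 - - \frac{1}{70} + 22400\right) = 0 \left(-8 + \frac{1}{70} + 22400\right) = 0 \cdot \frac{1567441}{70} = 0$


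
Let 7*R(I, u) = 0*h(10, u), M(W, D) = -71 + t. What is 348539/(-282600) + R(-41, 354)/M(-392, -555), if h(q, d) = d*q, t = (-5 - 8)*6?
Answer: -348539/282600 ≈ -1.2333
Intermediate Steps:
t = -78 (t = -13*6 = -78)
M(W, D) = -149 (M(W, D) = -71 - 78 = -149)
R(I, u) = 0 (R(I, u) = (0*(u*10))/7 = (0*(10*u))/7 = (1/7)*0 = 0)
348539/(-282600) + R(-41, 354)/M(-392, -555) = 348539/(-282600) + 0/(-149) = 348539*(-1/282600) + 0*(-1/149) = -348539/282600 + 0 = -348539/282600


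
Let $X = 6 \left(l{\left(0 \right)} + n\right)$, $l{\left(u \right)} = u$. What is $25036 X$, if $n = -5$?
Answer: $-751080$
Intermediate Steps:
$X = -30$ ($X = 6 \left(0 - 5\right) = 6 \left(-5\right) = -30$)
$25036 X = 25036 \left(-30\right) = -751080$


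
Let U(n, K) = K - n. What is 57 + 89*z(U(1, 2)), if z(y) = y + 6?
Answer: 680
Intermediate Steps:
z(y) = 6 + y
57 + 89*z(U(1, 2)) = 57 + 89*(6 + (2 - 1*1)) = 57 + 89*(6 + (2 - 1)) = 57 + 89*(6 + 1) = 57 + 89*7 = 57 + 623 = 680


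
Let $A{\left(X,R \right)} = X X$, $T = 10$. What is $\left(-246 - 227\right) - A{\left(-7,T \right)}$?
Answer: $-522$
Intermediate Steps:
$A{\left(X,R \right)} = X^{2}$
$\left(-246 - 227\right) - A{\left(-7,T \right)} = \left(-246 - 227\right) - \left(-7\right)^{2} = -473 - 49 = -522$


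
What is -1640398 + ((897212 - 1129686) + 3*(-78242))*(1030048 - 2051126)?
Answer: 477046001202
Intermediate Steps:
-1640398 + ((897212 - 1129686) + 3*(-78242))*(1030048 - 2051126) = -1640398 + (-232474 - 234726)*(-1021078) = -1640398 - 467200*(-1021078) = -1640398 + 477047641600 = 477046001202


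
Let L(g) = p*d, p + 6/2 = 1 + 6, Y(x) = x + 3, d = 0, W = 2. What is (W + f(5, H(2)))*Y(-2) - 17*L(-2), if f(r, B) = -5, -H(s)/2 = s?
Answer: -3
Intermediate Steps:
H(s) = -2*s
Y(x) = 3 + x
p = 4 (p = -3 + (1 + 6) = -3 + 7 = 4)
L(g) = 0 (L(g) = 4*0 = 0)
(W + f(5, H(2)))*Y(-2) - 17*L(-2) = (2 - 5)*(3 - 2) - 17*0 = -3*1 + 0 = -3 + 0 = -3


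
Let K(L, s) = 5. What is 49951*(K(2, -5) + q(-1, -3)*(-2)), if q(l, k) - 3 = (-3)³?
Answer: 2647403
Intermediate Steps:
q(l, k) = -24 (q(l, k) = 3 + (-3)³ = 3 - 27 = -24)
49951*(K(2, -5) + q(-1, -3)*(-2)) = 49951*(5 - 24*(-2)) = 49951*(5 + 48) = 49951*53 = 2647403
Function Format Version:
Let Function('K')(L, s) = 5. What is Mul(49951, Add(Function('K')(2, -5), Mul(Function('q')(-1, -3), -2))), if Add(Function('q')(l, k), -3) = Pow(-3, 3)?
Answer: 2647403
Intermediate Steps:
Function('q')(l, k) = -24 (Function('q')(l, k) = Add(3, Pow(-3, 3)) = Add(3, -27) = -24)
Mul(49951, Add(Function('K')(2, -5), Mul(Function('q')(-1, -3), -2))) = Mul(49951, Add(5, Mul(-24, -2))) = Mul(49951, Add(5, 48)) = Mul(49951, 53) = 2647403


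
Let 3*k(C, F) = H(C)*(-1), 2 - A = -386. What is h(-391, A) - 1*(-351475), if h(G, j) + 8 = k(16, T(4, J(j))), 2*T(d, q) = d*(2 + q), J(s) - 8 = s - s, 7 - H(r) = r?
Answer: 351470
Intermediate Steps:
H(r) = 7 - r
A = 388 (A = 2 - 1*(-386) = 2 + 386 = 388)
J(s) = 8 (J(s) = 8 + (s - s) = 8 + 0 = 8)
T(d, q) = d*(2 + q)/2 (T(d, q) = (d*(2 + q))/2 = d*(2 + q)/2)
k(C, F) = -7/3 + C/3 (k(C, F) = ((7 - C)*(-1))/3 = (-7 + C)/3 = -7/3 + C/3)
h(G, j) = -5 (h(G, j) = -8 + (-7/3 + (⅓)*16) = -8 + (-7/3 + 16/3) = -8 + 3 = -5)
h(-391, A) - 1*(-351475) = -5 - 1*(-351475) = -5 + 351475 = 351470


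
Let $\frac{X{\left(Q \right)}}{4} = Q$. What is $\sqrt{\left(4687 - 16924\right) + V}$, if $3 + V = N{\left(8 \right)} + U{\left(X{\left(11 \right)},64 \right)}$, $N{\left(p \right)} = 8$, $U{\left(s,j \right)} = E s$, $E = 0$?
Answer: $2 i \sqrt{3058} \approx 110.6 i$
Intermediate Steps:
$X{\left(Q \right)} = 4 Q$
$U{\left(s,j \right)} = 0$ ($U{\left(s,j \right)} = 0 s = 0$)
$V = 5$ ($V = -3 + \left(8 + 0\right) = -3 + 8 = 5$)
$\sqrt{\left(4687 - 16924\right) + V} = \sqrt{\left(4687 - 16924\right) + 5} = \sqrt{-12237 + 5} = \sqrt{-12232} = 2 i \sqrt{3058}$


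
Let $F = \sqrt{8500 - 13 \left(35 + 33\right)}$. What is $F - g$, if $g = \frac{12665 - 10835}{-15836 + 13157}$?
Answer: $\frac{610}{893} + 8 \sqrt{119} \approx 87.953$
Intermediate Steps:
$F = 8 \sqrt{119}$ ($F = \sqrt{8500 - 884} = \sqrt{7616} = 8 \sqrt{119} \approx 87.27$)
$g = - \frac{610}{893}$ ($g = \frac{1830}{-2679} = 1830 \left(- \frac{1}{2679}\right) = - \frac{610}{893} \approx -0.68309$)
$F - g = 8 \sqrt{119} - - \frac{610}{893} = 8 \sqrt{119} + \frac{610}{893} = \frac{610}{893} + 8 \sqrt{119}$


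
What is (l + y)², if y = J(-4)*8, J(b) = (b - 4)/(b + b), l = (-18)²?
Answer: 110224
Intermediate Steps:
l = 324
J(b) = (-4 + b)/(2*b) (J(b) = (-4 + b)/((2*b)) = (-4 + b)*(1/(2*b)) = (-4 + b)/(2*b))
y = 8 (y = ((½)*(-4 - 4)/(-4))*8 = ((½)*(-¼)*(-8))*8 = 1*8 = 8)
(l + y)² = (324 + 8)² = 332² = 110224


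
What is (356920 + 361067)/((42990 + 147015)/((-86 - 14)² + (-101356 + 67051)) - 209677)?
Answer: -3490134807/1019277898 ≈ -3.4241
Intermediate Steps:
(356920 + 361067)/((42990 + 147015)/((-86 - 14)² + (-101356 + 67051)) - 209677) = 717987/(190005/((-100)² - 34305) - 209677) = 717987/(190005/(10000 - 34305) - 209677) = 717987/(190005/(-24305) - 209677) = 717987/(190005*(-1/24305) - 209677) = 717987/(-38001/4861 - 209677) = 717987/(-1019277898/4861) = 717987*(-4861/1019277898) = -3490134807/1019277898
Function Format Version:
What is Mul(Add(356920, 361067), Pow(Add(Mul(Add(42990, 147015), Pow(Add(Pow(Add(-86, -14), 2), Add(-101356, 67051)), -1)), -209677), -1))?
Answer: Rational(-3490134807, 1019277898) ≈ -3.4241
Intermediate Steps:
Mul(Add(356920, 361067), Pow(Add(Mul(Add(42990, 147015), Pow(Add(Pow(Add(-86, -14), 2), Add(-101356, 67051)), -1)), -209677), -1)) = Mul(717987, Pow(Add(Mul(190005, Pow(Add(Pow(-100, 2), -34305), -1)), -209677), -1)) = Mul(717987, Pow(Add(Mul(190005, Pow(Add(10000, -34305), -1)), -209677), -1)) = Mul(717987, Pow(Add(Mul(190005, Pow(-24305, -1)), -209677), -1)) = Mul(717987, Pow(Add(Mul(190005, Rational(-1, 24305)), -209677), -1)) = Mul(717987, Pow(Add(Rational(-38001, 4861), -209677), -1)) = Mul(717987, Pow(Rational(-1019277898, 4861), -1)) = Mul(717987, Rational(-4861, 1019277898)) = Rational(-3490134807, 1019277898)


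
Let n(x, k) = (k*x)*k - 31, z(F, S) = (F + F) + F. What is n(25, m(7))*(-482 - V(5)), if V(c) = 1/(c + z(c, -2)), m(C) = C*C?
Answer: -289201077/10 ≈ -2.8920e+7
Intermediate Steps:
z(F, S) = 3*F (z(F, S) = 2*F + F = 3*F)
m(C) = C²
V(c) = 1/(4*c) (V(c) = 1/(c + 3*c) = 1/(4*c))
n(x, k) = -31 + x*k² (n(x, k) = x*k² - 31 = -31 + x*k²)
n(25, m(7))*(-482 - V(5)) = (-31 + 25*(7²)²)*(-482 - 1/(4*5)) = (-31 + 25*49²)*(-482 - 1/(4*5)) = (-31 + 25*2401)*(-482 - 1*1/20) = (-31 + 60025)*(-482 - 1/20) = 59994*(-9641/20) = -289201077/10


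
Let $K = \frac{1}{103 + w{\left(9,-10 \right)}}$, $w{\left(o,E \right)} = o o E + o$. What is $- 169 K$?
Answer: $\frac{169}{698} \approx 0.24212$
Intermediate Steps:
$w{\left(o,E \right)} = o + E o^{2}$ ($w{\left(o,E \right)} = o^{2} E + o = E o^{2} + o = o + E o^{2}$)
$K = - \frac{1}{698}$ ($K = \frac{1}{103 + 9 \left(1 - 90\right)} = \frac{1}{103 + 9 \left(-89\right)} = \frac{1}{103 - 801} = \frac{1}{-698} = - \frac{1}{698} \approx -0.0014327$)
$- 169 K = \left(-169\right) \left(- \frac{1}{698}\right) = \frac{169}{698}$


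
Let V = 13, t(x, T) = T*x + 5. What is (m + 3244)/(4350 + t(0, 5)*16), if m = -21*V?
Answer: 2971/4430 ≈ 0.67065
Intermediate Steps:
t(x, T) = 5 + T*x
m = -273 (m = -21*13 = -273)
(m + 3244)/(4350 + t(0, 5)*16) = (-273 + 3244)/(4350 + (5 + 5*0)*16) = 2971/(4350 + (5 + 0)*16) = 2971/(4350 + 5*16) = 2971/(4350 + 80) = 2971/4430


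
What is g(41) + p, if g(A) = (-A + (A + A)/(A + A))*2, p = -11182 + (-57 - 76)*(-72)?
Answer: -1686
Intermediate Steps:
p = -1606 (p = -11182 - 133*(-72) = -11182 + 9576 = -1606)
g(A) = 2 - 2*A (g(A) = (-A + (2*A)/((2*A)))*2 = (-A + (2*A)*(1/(2*A)))*2 = (-A + 1)*2 = (1 - A)*2 = 2 - 2*A)
g(41) + p = (2 - 2*41) - 1606 = (2 - 82) - 1606 = -80 - 1606 = -1686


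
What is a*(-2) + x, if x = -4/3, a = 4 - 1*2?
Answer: -16/3 ≈ -5.3333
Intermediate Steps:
a = 2 (a = 4 - 2 = 2)
x = -4/3 (x = -4*⅓ = -4/3 ≈ -1.3333)
a*(-2) + x = 2*(-2) - 4/3 = -4 - 4/3 = -16/3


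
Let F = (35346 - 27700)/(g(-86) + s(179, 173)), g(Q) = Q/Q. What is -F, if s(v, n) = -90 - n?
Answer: 3823/131 ≈ 29.183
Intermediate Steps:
g(Q) = 1
F = -3823/131 (F = (35346 - 27700)/(1 + (-90 - 1*173)) = 7646/(1 + (-90 - 173)) = 7646/(1 - 263) = 7646/(-262) = 7646*(-1/262) = -3823/131 ≈ -29.183)
-F = -1*(-3823/131) = 3823/131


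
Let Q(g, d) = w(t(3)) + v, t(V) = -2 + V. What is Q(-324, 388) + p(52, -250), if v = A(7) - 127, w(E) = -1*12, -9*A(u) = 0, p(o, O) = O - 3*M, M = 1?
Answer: -392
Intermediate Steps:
p(o, O) = -3 + O (p(o, O) = O - 3*1 = O - 3 = -3 + O)
A(u) = 0 (A(u) = -⅑*0 = 0)
w(E) = -12
v = -127 (v = 0 - 127 = -127)
Q(g, d) = -139 (Q(g, d) = -12 - 127 = -139)
Q(-324, 388) + p(52, -250) = -139 + (-3 - 250) = -139 - 253 = -392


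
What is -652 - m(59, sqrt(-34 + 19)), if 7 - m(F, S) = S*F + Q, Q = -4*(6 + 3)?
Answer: -695 + 59*I*sqrt(15) ≈ -695.0 + 228.51*I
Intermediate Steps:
Q = -36 (Q = -4*9 = -36)
m(F, S) = 43 - F*S (m(F, S) = 7 - (S*F - 36) = 7 - (F*S - 36) = 7 - (-36 + F*S) = 7 + (36 - F*S) = 43 - F*S)
-652 - m(59, sqrt(-34 + 19)) = -652 - (43 - 1*59*sqrt(-34 + 19)) = -652 - (43 - 1*59*sqrt(-15)) = -652 - (43 - 1*59*I*sqrt(15)) = -652 - (43 - 59*I*sqrt(15)) = -652 + (-43 + 59*I*sqrt(15)) = -695 + 59*I*sqrt(15)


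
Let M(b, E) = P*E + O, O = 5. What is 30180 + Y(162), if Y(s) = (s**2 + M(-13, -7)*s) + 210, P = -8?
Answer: 66516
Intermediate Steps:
M(b, E) = 5 - 8*E (M(b, E) = -8*E + 5 = 5 - 8*E)
Y(s) = 210 + s**2 + 61*s (Y(s) = (s**2 + (5 - 8*(-7))*s) + 210 = (s**2 + (5 + 56)*s) + 210 = (s**2 + 61*s) + 210 = 210 + s**2 + 61*s)
30180 + Y(162) = 30180 + (210 + 162**2 + 61*162) = 30180 + (210 + 26244 + 9882) = 30180 + 36336 = 66516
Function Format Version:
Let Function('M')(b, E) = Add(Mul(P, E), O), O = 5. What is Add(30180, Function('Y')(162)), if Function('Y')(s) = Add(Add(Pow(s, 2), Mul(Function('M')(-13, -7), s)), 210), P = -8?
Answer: 66516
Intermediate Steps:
Function('M')(b, E) = Add(5, Mul(-8, E)) (Function('M')(b, E) = Add(Mul(-8, E), 5) = Add(5, Mul(-8, E)))
Function('Y')(s) = Add(210, Pow(s, 2), Mul(61, s)) (Function('Y')(s) = Add(Add(Pow(s, 2), Mul(Add(5, Mul(-8, -7)), s)), 210) = Add(Add(Pow(s, 2), Mul(Add(5, 56), s)), 210) = Add(Add(Pow(s, 2), Mul(61, s)), 210) = Add(210, Pow(s, 2), Mul(61, s)))
Add(30180, Function('Y')(162)) = Add(30180, Add(210, Pow(162, 2), Mul(61, 162))) = Add(30180, Add(210, 26244, 9882)) = Add(30180, 36336) = 66516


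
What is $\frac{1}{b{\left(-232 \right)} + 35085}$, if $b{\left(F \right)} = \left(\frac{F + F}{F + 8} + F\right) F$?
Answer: $\frac{7}{618999} \approx 1.1309 \cdot 10^{-5}$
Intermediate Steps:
$b{\left(F \right)} = F \left(F + \frac{2 F}{8 + F}\right)$ ($b{\left(F \right)} = \left(\frac{2 F}{8 + F} + F\right) F = \left(F + \frac{2 F}{8 + F}\right) F = F \left(F + \frac{2 F}{8 + F}\right)$)
$\frac{1}{b{\left(-232 \right)} + 35085} = \frac{1}{\frac{\left(-232\right)^{2} \left(10 - 232\right)}{8 - 232} + 35085} = \frac{1}{53824 \frac{1}{-224} \left(-222\right) + 35085} = \frac{1}{53824 \left(- \frac{1}{224}\right) \left(-222\right) + 35085} = \frac{1}{\frac{373404}{7} + 35085} = \frac{1}{\frac{618999}{7}} = \frac{7}{618999}$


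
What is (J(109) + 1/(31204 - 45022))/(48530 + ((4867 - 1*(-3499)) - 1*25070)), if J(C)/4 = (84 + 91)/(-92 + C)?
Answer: 9672583/7476118356 ≈ 0.0012938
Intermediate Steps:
J(C) = 700/(-92 + C) (J(C) = 4*((84 + 91)/(-92 + C)) = 4*(175/(-92 + C)) = 700/(-92 + C))
(J(109) + 1/(31204 - 45022))/(48530 + ((4867 - 1*(-3499)) - 1*25070)) = (700/(-92 + 109) + 1/(31204 - 45022))/(48530 + ((4867 - 1*(-3499)) - 1*25070)) = (700/17 + 1/(-13818))/(48530 + ((4867 + 3499) - 25070)) = (700*(1/17) - 1/13818)/(48530 + (8366 - 25070)) = (700/17 - 1/13818)/(48530 - 16704) = (9672583/234906)/31826 = (9672583/234906)*(1/31826) = 9672583/7476118356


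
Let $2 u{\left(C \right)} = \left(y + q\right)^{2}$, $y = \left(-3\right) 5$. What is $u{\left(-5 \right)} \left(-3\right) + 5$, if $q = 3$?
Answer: $-211$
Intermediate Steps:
$y = -15$
$u{\left(C \right)} = 72$ ($u{\left(C \right)} = \frac{\left(-15 + 3\right)^{2}}{2} = \frac{\left(-12\right)^{2}}{2} = \frac{1}{2} \cdot 144 = 72$)
$u{\left(-5 \right)} \left(-3\right) + 5 = 72 \left(-3\right) + 5 = -216 + 5 = -211$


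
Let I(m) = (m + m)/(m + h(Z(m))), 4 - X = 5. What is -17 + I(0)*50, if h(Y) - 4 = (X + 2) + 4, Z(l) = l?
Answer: -17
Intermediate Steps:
X = -1 (X = 4 - 1*5 = 4 - 5 = -1)
h(Y) = 9 (h(Y) = 4 + ((-1 + 2) + 4) = 4 + (1 + 4) = 4 + 5 = 9)
I(m) = 2*m/(9 + m) (I(m) = (m + m)/(m + 9) = (2*m)/(9 + m) = 2*m/(9 + m))
-17 + I(0)*50 = -17 + (2*0/(9 + 0))*50 = -17 + (2*0/9)*50 = -17 + (2*0*(1/9))*50 = -17 + 0*50 = -17 + 0 = -17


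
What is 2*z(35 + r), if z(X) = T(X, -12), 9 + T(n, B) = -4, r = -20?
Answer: -26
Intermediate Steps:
T(n, B) = -13 (T(n, B) = -9 - 4 = -13)
z(X) = -13
2*z(35 + r) = 2*(-13) = -26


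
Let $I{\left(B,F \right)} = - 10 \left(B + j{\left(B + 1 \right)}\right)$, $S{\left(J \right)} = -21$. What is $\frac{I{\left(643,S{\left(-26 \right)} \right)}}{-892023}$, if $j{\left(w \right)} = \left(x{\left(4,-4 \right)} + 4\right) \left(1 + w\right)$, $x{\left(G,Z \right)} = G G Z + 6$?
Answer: $- \frac{341870}{892023} \approx -0.38325$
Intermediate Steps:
$x{\left(G,Z \right)} = 6 + Z G^{2}$ ($x{\left(G,Z \right)} = G^{2} Z + 6 = Z G^{2} + 6 = 6 + Z G^{2}$)
$j{\left(w \right)} = -54 - 54 w$ ($j{\left(w \right)} = \left(\left(6 - 4 \cdot 4^{2}\right) + 4\right) \left(1 + w\right) = \left(\left(6 - 64\right) + 4\right) \left(1 + w\right) = \left(-58 + 4\right) \left(1 + w\right) = - 54 \left(1 + w\right) = -54 - 54 w$)
$I{\left(B,F \right)} = 1080 + 530 B$ ($I{\left(B,F \right)} = - 10 \left(B - \left(54 + 54 \left(B + 1\right)\right)\right) = - 10 \left(B - \left(54 + 54 \left(1 + B\right)\right)\right) = - 10 \left(B - \left(108 + 54 B\right)\right) = - 10 \left(-108 - 53 B\right) = 1080 + 530 B$)
$\frac{I{\left(643,S{\left(-26 \right)} \right)}}{-892023} = \frac{1080 + 530 \cdot 643}{-892023} = \left(1080 + 340790\right) \left(- \frac{1}{892023}\right) = 341870 \left(- \frac{1}{892023}\right) = - \frac{341870}{892023}$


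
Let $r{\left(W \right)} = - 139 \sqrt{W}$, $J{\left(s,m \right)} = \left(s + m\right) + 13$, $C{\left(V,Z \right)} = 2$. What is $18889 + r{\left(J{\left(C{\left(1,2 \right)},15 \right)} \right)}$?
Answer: $18889 - 139 \sqrt{30} \approx 18128.0$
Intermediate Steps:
$J{\left(s,m \right)} = 13 + m + s$ ($J{\left(s,m \right)} = \left(m + s\right) + 13 = 13 + m + s$)
$18889 + r{\left(J{\left(C{\left(1,2 \right)},15 \right)} \right)} = 18889 - 139 \sqrt{13 + 15 + 2} = 18889 - 139 \sqrt{30}$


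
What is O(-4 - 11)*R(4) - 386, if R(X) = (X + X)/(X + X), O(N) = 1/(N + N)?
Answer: -11581/30 ≈ -386.03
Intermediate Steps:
O(N) = 1/(2*N)
R(X) = 1 (R(X) = (2*X)/((2*X)) = (2*X)*(1/(2*X)) = 1)
O(-4 - 11)*R(4) - 386 = (1/(2*(-4 - 11)))*1 - 386 = ((½)/(-15))*1 - 386 = ((½)*(-1/15))*1 - 386 = -1/30*1 - 386 = -1/30 - 386 = -11581/30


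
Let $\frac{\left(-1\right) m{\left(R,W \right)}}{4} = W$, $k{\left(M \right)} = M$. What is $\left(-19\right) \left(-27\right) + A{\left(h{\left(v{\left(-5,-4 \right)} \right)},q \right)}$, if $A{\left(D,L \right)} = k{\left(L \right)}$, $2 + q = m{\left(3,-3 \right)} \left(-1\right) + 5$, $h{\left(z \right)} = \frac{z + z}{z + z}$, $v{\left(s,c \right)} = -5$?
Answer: $504$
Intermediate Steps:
$m{\left(R,W \right)} = - 4 W$
$h{\left(z \right)} = 1$ ($h{\left(z \right)} = \frac{2 z}{2 z} = 2 z \frac{1}{2 z} = 1$)
$q = -9$ ($q = -2 + \left(\left(-4\right) \left(-3\right) \left(-1\right) + 5\right) = -2 + \left(12 \left(-1\right) + 5\right) = -2 + \left(-12 + 5\right) = -2 - 7 = -9$)
$A{\left(D,L \right)} = L$
$\left(-19\right) \left(-27\right) + A{\left(h{\left(v{\left(-5,-4 \right)} \right)},q \right)} = \left(-19\right) \left(-27\right) - 9 = 513 - 9 = 504$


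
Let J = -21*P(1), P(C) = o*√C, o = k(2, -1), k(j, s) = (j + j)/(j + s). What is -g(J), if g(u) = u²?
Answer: -7056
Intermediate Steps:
k(j, s) = 2*j/(j + s) (k(j, s) = (2*j)/(j + s) = 2*j/(j + s))
o = 4 (o = 2*2/(2 - 1) = 2*2/1 = 2*2*1 = 4)
P(C) = 4*√C
J = -84 (J = -84*√1 = -84 ≈ -84.000)
-g(J) = -1*(-84)² = -1*7056 = -7056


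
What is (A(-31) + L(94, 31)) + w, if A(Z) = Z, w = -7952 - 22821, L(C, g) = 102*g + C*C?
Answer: -18806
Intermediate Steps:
L(C, g) = C² + 102*g (L(C, g) = 102*g + C² = C² + 102*g)
w = -30773
(A(-31) + L(94, 31)) + w = (-31 + (94² + 102*31)) - 30773 = (-31 + (8836 + 3162)) - 30773 = (-31 + 11998) - 30773 = 11967 - 30773 = -18806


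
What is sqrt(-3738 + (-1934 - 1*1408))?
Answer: 2*I*sqrt(1770) ≈ 84.143*I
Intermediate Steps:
sqrt(-3738 + (-1934 - 1*1408)) = sqrt(-3738 + (-1934 - 1408)) = sqrt(-3738 - 3342) = sqrt(-7080) = 2*I*sqrt(1770)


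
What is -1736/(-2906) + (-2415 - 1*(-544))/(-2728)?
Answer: 5086467/3963784 ≈ 1.2832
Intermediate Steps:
-1736/(-2906) + (-2415 - 1*(-544))/(-2728) = -1736*(-1/2906) + (-2415 + 544)*(-1/2728) = 868/1453 - 1871*(-1/2728) = 868/1453 + 1871/2728 = 5086467/3963784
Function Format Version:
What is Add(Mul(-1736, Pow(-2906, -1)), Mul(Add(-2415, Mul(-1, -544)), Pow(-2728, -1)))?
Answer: Rational(5086467, 3963784) ≈ 1.2832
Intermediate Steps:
Add(Mul(-1736, Pow(-2906, -1)), Mul(Add(-2415, Mul(-1, -544)), Pow(-2728, -1))) = Add(Mul(-1736, Rational(-1, 2906)), Mul(Add(-2415, 544), Rational(-1, 2728))) = Add(Rational(868, 1453), Mul(-1871, Rational(-1, 2728))) = Add(Rational(868, 1453), Rational(1871, 2728)) = Rational(5086467, 3963784)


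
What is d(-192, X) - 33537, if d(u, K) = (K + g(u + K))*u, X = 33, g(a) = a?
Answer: -9345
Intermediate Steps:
d(u, K) = u*(u + 2*K) (d(u, K) = (K + (u + K))*u = (K + (K + u))*u = (u + 2*K)*u = u*(u + 2*K))
d(-192, X) - 33537 = -192*(-192 + 2*33) - 33537 = -192*(-192 + 66) - 33537 = -192*(-126) - 33537 = 24192 - 33537 = -9345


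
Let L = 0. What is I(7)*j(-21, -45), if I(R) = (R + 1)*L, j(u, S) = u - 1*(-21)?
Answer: 0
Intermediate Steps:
j(u, S) = 21 + u (j(u, S) = u + 21 = 21 + u)
I(R) = 0 (I(R) = (R + 1)*0 = (1 + R)*0 = 0)
I(7)*j(-21, -45) = 0*(21 - 21) = 0*0 = 0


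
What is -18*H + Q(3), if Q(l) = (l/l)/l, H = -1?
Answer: 55/3 ≈ 18.333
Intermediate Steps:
Q(l) = 1/l
-18*H + Q(3) = -18*(-1) + 1/3 = 18 + ⅓ = 55/3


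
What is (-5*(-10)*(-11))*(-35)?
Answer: 19250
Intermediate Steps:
(-5*(-10)*(-11))*(-35) = (50*(-11))*(-35) = -550*(-35) = 19250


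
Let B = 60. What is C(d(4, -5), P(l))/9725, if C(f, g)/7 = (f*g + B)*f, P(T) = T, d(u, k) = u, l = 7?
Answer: 2464/9725 ≈ 0.25337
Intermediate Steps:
C(f, g) = 7*f*(60 + f*g) (C(f, g) = 7*((f*g + 60)*f) = 7*((60 + f*g)*f) = 7*(f*(60 + f*g)) = 7*f*(60 + f*g))
C(d(4, -5), P(l))/9725 = (7*4*(60 + 4*7))/9725 = (7*4*(60 + 28))*(1/9725) = (7*4*88)*(1/9725) = 2464*(1/9725) = 2464/9725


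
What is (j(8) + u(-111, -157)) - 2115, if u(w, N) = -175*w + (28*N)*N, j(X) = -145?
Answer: 707337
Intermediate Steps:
u(w, N) = -175*w + 28*N²
(j(8) + u(-111, -157)) - 2115 = (-145 + (-175*(-111) + 28*(-157)²)) - 2115 = (-145 + (19425 + 28*24649)) - 2115 = (-145 + (19425 + 690172)) - 2115 = (-145 + 709597) - 2115 = 709452 - 2115 = 707337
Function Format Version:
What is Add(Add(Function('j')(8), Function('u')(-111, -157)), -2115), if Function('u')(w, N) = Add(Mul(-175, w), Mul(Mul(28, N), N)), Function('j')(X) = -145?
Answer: 707337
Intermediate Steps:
Function('u')(w, N) = Add(Mul(-175, w), Mul(28, Pow(N, 2)))
Add(Add(Function('j')(8), Function('u')(-111, -157)), -2115) = Add(Add(-145, Add(Mul(-175, -111), Mul(28, Pow(-157, 2)))), -2115) = Add(Add(-145, Add(19425, Mul(28, 24649))), -2115) = Add(Add(-145, Add(19425, 690172)), -2115) = Add(Add(-145, 709597), -2115) = Add(709452, -2115) = 707337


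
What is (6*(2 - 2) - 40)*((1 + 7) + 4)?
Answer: -480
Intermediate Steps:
(6*(2 - 2) - 40)*((1 + 7) + 4) = (6*0 - 40)*(8 + 4) = (0 - 40)*12 = -40*12 = -480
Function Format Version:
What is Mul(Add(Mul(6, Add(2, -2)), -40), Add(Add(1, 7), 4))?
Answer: -480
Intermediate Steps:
Mul(Add(Mul(6, Add(2, -2)), -40), Add(Add(1, 7), 4)) = Mul(Add(Mul(6, 0), -40), Add(8, 4)) = Mul(Add(0, -40), 12) = Mul(-40, 12) = -480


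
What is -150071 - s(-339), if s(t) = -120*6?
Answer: -149351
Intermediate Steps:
s(t) = -720
-150071 - s(-339) = -150071 - 1*(-720) = -150071 + 720 = -149351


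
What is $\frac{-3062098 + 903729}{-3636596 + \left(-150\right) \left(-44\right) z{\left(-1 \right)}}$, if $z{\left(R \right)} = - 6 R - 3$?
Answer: $\frac{2158369}{3616796} \approx 0.59676$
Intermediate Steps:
$z{\left(R \right)} = -3 - 6 R$
$\frac{-3062098 + 903729}{-3636596 + \left(-150\right) \left(-44\right) z{\left(-1 \right)}} = \frac{-3062098 + 903729}{-3636596 + \left(-150\right) \left(-44\right) \left(-3 - -6\right)} = - \frac{2158369}{-3636596 + 6600 \left(-3 + 6\right)} = - \frac{2158369}{-3636596 + 6600 \cdot 3} = - \frac{2158369}{-3636596 + 19800} = - \frac{2158369}{-3616796} = \left(-2158369\right) \left(- \frac{1}{3616796}\right) = \frac{2158369}{3616796}$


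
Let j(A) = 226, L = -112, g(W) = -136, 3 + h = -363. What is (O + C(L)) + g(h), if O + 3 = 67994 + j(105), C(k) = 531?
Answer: 68612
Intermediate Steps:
h = -366 (h = -3 - 363 = -366)
O = 68217 (O = -3 + (67994 + 226) = -3 + 68220 = 68217)
(O + C(L)) + g(h) = (68217 + 531) - 136 = 68748 - 136 = 68612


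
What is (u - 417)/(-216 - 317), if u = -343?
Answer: 760/533 ≈ 1.4259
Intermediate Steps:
(u - 417)/(-216 - 317) = (-343 - 417)/(-216 - 317) = -760/(-533) = -760*(-1/533) = 760/533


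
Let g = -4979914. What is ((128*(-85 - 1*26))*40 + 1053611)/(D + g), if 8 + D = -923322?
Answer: -485291/5903244 ≈ -0.082208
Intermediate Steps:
D = -923330 (D = -8 - 923322 = -923330)
((128*(-85 - 1*26))*40 + 1053611)/(D + g) = ((128*(-85 - 1*26))*40 + 1053611)/(-923330 - 4979914) = ((128*(-85 - 26))*40 + 1053611)/(-5903244) = ((128*(-111))*40 + 1053611)*(-1/5903244) = (-14208*40 + 1053611)*(-1/5903244) = (-568320 + 1053611)*(-1/5903244) = 485291*(-1/5903244) = -485291/5903244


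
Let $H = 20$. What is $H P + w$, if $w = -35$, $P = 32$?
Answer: $605$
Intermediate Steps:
$H P + w = 20 \cdot 32 - 35 = 640 - 35 = 605$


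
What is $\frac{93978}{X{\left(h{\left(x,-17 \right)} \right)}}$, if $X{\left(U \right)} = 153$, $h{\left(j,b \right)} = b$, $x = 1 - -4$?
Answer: $\frac{10442}{17} \approx 614.24$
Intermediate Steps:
$x = 5$ ($x = 1 + 4 = 5$)
$\frac{93978}{X{\left(h{\left(x,-17 \right)} \right)}} = \frac{93978}{153} = 93978 \cdot \frac{1}{153} = \frac{10442}{17}$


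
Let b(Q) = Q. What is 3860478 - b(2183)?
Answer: 3858295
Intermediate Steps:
3860478 - b(2183) = 3860478 - 1*2183 = 3860478 - 2183 = 3858295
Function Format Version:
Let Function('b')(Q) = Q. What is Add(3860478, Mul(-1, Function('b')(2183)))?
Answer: 3858295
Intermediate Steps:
Add(3860478, Mul(-1, Function('b')(2183))) = Add(3860478, Mul(-1, 2183)) = Add(3860478, -2183) = 3858295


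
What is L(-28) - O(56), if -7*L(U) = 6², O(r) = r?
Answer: -428/7 ≈ -61.143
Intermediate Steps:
L(U) = -36/7 (L(U) = -⅐*6² = -⅐*36 = -36/7)
L(-28) - O(56) = -36/7 - 1*56 = -36/7 - 56 = -428/7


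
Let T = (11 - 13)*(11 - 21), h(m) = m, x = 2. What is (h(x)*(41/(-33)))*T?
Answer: -1640/33 ≈ -49.697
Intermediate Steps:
T = 20 (T = -2*(-10) = 20)
(h(x)*(41/(-33)))*T = (2*(41/(-33)))*20 = (2*(41*(-1/33)))*20 = (2*(-41/33))*20 = -82/33*20 = -1640/33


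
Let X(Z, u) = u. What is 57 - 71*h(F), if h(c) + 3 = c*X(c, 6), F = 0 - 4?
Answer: 1974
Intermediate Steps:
F = -4
h(c) = -3 + 6*c (h(c) = -3 + c*6 = -3 + 6*c)
57 - 71*h(F) = 57 - 71*(-3 + 6*(-4)) = 57 - 71*(-3 - 24) = 57 - 71*(-27) = 57 + 1917 = 1974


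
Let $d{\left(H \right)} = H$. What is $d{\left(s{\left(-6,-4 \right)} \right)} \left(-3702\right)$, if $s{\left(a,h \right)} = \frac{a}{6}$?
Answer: $3702$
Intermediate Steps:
$s{\left(a,h \right)} = \frac{a}{6}$ ($s{\left(a,h \right)} = a \frac{1}{6} = \frac{a}{6}$)
$d{\left(s{\left(-6,-4 \right)} \right)} \left(-3702\right) = \frac{1}{6} \left(-6\right) \left(-3702\right) = \left(-1\right) \left(-3702\right) = 3702$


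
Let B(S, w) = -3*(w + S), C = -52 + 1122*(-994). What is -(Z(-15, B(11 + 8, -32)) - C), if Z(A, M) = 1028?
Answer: -1116348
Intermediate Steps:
C = -1115320 (C = -52 - 1115268 = -1115320)
B(S, w) = -3*S - 3*w (B(S, w) = -3*(S + w) = -3*S - 3*w)
-(Z(-15, B(11 + 8, -32)) - C) = -(1028 - 1*(-1115320)) = -(1028 + 1115320) = -1*1116348 = -1116348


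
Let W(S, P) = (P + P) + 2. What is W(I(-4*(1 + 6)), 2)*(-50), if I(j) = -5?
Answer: -300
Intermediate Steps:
W(S, P) = 2 + 2*P (W(S, P) = 2*P + 2 = 2 + 2*P)
W(I(-4*(1 + 6)), 2)*(-50) = (2 + 2*2)*(-50) = (2 + 4)*(-50) = 6*(-50) = -300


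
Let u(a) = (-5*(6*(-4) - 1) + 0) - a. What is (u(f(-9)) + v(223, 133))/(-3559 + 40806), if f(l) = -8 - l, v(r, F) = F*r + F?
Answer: 29916/37247 ≈ 0.80318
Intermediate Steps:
v(r, F) = F + F*r
u(a) = 125 - a (u(a) = (-5*(-24 - 1) + 0) - a = (-5*(-25) + 0) - a = (125 + 0) - a = 125 - a)
(u(f(-9)) + v(223, 133))/(-3559 + 40806) = ((125 - (-8 - 1*(-9))) + 133*(1 + 223))/(-3559 + 40806) = ((125 - (-8 + 9)) + 133*224)/37247 = ((125 - 1*1) + 29792)*(1/37247) = ((125 - 1) + 29792)*(1/37247) = (124 + 29792)*(1/37247) = 29916*(1/37247) = 29916/37247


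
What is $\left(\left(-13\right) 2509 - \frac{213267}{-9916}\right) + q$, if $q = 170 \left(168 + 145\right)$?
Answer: $\frac{204413455}{9916} \approx 20615.0$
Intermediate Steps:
$q = 53210$ ($q = 170 \cdot 313 = 53210$)
$\left(\left(-13\right) 2509 - \frac{213267}{-9916}\right) + q = \left(\left(-13\right) 2509 - \frac{213267}{-9916}\right) + 53210 = \left(-32617 - - \frac{213267}{9916}\right) + 53210 = \left(-32617 + \frac{213267}{9916}\right) + 53210 = - \frac{323216905}{9916} + 53210 = \frac{204413455}{9916}$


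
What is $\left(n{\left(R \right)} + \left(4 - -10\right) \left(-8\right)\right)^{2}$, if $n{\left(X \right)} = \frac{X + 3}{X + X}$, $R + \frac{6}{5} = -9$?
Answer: $\frac{3602404}{289} \approx 12465.0$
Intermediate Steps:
$R = - \frac{51}{5}$ ($R = - \frac{6}{5} - 9 = - \frac{51}{5} \approx -10.2$)
$n{\left(X \right)} = \frac{3 + X}{2 X}$
$\left(n{\left(R \right)} + \left(4 - -10\right) \left(-8\right)\right)^{2} = \left(\frac{3 - \frac{51}{5}}{2 \left(- \frac{51}{5}\right)} + \left(4 - -10\right) \left(-8\right)\right)^{2} = \left(\frac{1}{2} \left(- \frac{5}{51}\right) \left(- \frac{36}{5}\right) + \left(4 + 10\right) \left(-8\right)\right)^{2} = \left(\frac{6}{17} + 14 \left(-8\right)\right)^{2} = \left(\frac{6}{17} - 112\right)^{2} = \left(- \frac{1898}{17}\right)^{2} = \frac{3602404}{289}$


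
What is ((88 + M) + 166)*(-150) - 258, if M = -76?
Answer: -26958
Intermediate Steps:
((88 + M) + 166)*(-150) - 258 = ((88 - 76) + 166)*(-150) - 258 = (12 + 166)*(-150) - 258 = 178*(-150) - 258 = -26700 - 258 = -26958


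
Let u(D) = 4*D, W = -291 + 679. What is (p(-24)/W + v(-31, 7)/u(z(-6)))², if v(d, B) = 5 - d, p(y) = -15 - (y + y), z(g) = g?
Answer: 301401/150544 ≈ 2.0021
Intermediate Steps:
W = 388
p(y) = -15 - 2*y
(p(-24)/W + v(-31, 7)/u(z(-6)))² = ((-15 - 2*(-24))/388 + (5 - 1*(-31))/((4*(-6))))² = ((-15 + 48)*(1/388) + (5 + 31)/(-24))² = (33*(1/388) + 36*(-1/24))² = (33/388 - 3/2)² = (-549/388)² = 301401/150544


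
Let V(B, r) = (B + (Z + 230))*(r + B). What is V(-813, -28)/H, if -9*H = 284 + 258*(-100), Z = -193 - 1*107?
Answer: 6683427/25516 ≈ 261.93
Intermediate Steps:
Z = -300 (Z = -193 - 107 = -300)
H = 25516/9 (H = -(284 + 258*(-100))/9 = -(284 - 25800)/9 = -⅑*(-25516) = 25516/9 ≈ 2835.1)
V(B, r) = (-70 + B)*(B + r) (V(B, r) = (B + (-300 + 230))*(r + B) = (B - 70)*(B + r) = (-70 + B)*(B + r))
V(-813, -28)/H = ((-813)² - 70*(-813) - 70*(-28) - 813*(-28))/(25516/9) = (660969 + 56910 + 1960 + 22764)*(9/25516) = 742603*(9/25516) = 6683427/25516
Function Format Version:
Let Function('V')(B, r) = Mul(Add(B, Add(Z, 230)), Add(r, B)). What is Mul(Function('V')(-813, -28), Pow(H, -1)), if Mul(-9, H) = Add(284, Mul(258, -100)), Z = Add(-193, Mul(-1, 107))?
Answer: Rational(6683427, 25516) ≈ 261.93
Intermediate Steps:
Z = -300 (Z = Add(-193, -107) = -300)
H = Rational(25516, 9) (H = Mul(Rational(-1, 9), Add(284, Mul(258, -100))) = Mul(Rational(-1, 9), Add(284, -25800)) = Mul(Rational(-1, 9), -25516) = Rational(25516, 9) ≈ 2835.1)
Function('V')(B, r) = Mul(Add(-70, B), Add(B, r)) (Function('V')(B, r) = Mul(Add(B, Add(-300, 230)), Add(r, B)) = Mul(Add(B, -70), Add(B, r)) = Mul(Add(-70, B), Add(B, r)))
Mul(Function('V')(-813, -28), Pow(H, -1)) = Mul(Add(Pow(-813, 2), Mul(-70, -813), Mul(-70, -28), Mul(-813, -28)), Pow(Rational(25516, 9), -1)) = Mul(Add(660969, 56910, 1960, 22764), Rational(9, 25516)) = Mul(742603, Rational(9, 25516)) = Rational(6683427, 25516)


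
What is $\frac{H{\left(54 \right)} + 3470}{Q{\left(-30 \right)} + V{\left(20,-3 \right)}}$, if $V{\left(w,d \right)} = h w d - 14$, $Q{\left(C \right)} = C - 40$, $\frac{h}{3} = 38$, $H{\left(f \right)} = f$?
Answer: $- \frac{881}{1731} \approx -0.50895$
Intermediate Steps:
$h = 114$ ($h = 3 \cdot 38 = 114$)
$Q{\left(C \right)} = -40 + C$
$V{\left(w,d \right)} = -14 + 114 d w$ ($V{\left(w,d \right)} = 114 w d - 14 = 114 d w - 14 = -14 + 114 d w$)
$\frac{H{\left(54 \right)} + 3470}{Q{\left(-30 \right)} + V{\left(20,-3 \right)}} = \frac{54 + 3470}{\left(-40 - 30\right) + \left(-14 + 114 \left(-3\right) 20\right)} = \frac{3524}{-70 - 6854} = \frac{3524}{-6924} = 3524 \left(- \frac{1}{6924}\right) = - \frac{881}{1731}$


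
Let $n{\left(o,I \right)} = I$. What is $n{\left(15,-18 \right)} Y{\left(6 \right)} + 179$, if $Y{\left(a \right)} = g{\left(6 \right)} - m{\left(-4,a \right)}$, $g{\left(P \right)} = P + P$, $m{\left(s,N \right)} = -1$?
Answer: $-55$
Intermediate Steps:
$g{\left(P \right)} = 2 P$
$Y{\left(a \right)} = 13$ ($Y{\left(a \right)} = 2 \cdot 6 - -1 = 12 + 1 = 13$)
$n{\left(15,-18 \right)} Y{\left(6 \right)} + 179 = \left(-18\right) 13 + 179 = -234 + 179 = -55$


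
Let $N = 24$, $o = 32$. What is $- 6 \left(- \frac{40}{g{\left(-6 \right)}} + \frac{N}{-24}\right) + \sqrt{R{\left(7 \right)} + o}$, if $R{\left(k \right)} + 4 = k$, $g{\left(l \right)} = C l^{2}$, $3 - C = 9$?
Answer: $\frac{44}{9} + \sqrt{35} \approx 10.805$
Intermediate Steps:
$C = -6$ ($C = 3 - 9 = -6$)
$g{\left(l \right)} = - 6 l^{2}$
$R{\left(k \right)} = -4 + k$
$- 6 \left(- \frac{40}{g{\left(-6 \right)}} + \frac{N}{-24}\right) + \sqrt{R{\left(7 \right)} + o} = - 6 \left(- \frac{40}{\left(-6\right) \left(-6\right)^{2}} + \frac{24}{-24}\right) + \sqrt{\left(-4 + 7\right) + 32} = - 6 \left(- \frac{40}{\left(-6\right) 36} + 24 \left(- \frac{1}{24}\right)\right) + \sqrt{3 + 32} = - 6 \left(- \frac{40}{-216} - 1\right) + \sqrt{35} = - 6 \left(\left(-40\right) \left(- \frac{1}{216}\right) - 1\right) + \sqrt{35} = - 6 \left(\frac{5}{27} - 1\right) + \sqrt{35} = \left(-6\right) \left(- \frac{22}{27}\right) + \sqrt{35} = \frac{44}{9} + \sqrt{35}$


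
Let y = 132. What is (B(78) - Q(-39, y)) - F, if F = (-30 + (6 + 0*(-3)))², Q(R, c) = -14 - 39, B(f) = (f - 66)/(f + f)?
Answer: -6798/13 ≈ -522.92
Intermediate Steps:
B(f) = (-66 + f)/(2*f) (B(f) = (-66 + f)/((2*f)) = (-66 + f)*(1/(2*f)) = (-66 + f)/(2*f))
Q(R, c) = -53
F = 576 (F = (-30 + (6 + 0))² = (-30 + 6)² = (-24)² = 576)
(B(78) - Q(-39, y)) - F = ((½)*(-66 + 78)/78 - 1*(-53)) - 1*576 = ((½)*(1/78)*12 + 53) - 576 = (1/13 + 53) - 576 = 690/13 - 576 = -6798/13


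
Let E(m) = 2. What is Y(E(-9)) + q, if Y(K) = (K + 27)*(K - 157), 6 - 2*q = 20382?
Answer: -14683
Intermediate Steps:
q = -10188 (q = 3 - 1/2*20382 = 3 - 10191 = -10188)
Y(K) = (-157 + K)*(27 + K) (Y(K) = (27 + K)*(-157 + K) = (-157 + K)*(27 + K))
Y(E(-9)) + q = (-4239 + 2**2 - 130*2) - 10188 = (-4239 + 4 - 260) - 10188 = -4495 - 10188 = -14683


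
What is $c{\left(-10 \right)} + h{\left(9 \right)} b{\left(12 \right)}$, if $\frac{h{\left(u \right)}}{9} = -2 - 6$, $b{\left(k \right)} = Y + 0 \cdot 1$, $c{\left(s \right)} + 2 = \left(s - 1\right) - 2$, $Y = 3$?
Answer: $-231$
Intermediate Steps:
$c{\left(s \right)} = -5 + s$ ($c{\left(s \right)} = -2 + \left(\left(s - 1\right) - 2\right) = -2 + \left(\left(-1 + s\right) - 2\right) = -2 + \left(-3 + s\right) = -5 + s$)
$b{\left(k \right)} = 3$ ($b{\left(k \right)} = 3 + 0 \cdot 1 = 3 + 0 = 3$)
$h{\left(u \right)} = -72$ ($h{\left(u \right)} = 9 \left(-2 - 6\right) = 9 \left(-8\right) = -72$)
$c{\left(-10 \right)} + h{\left(9 \right)} b{\left(12 \right)} = \left(-5 - 10\right) - 216 = -15 - 216 = -231$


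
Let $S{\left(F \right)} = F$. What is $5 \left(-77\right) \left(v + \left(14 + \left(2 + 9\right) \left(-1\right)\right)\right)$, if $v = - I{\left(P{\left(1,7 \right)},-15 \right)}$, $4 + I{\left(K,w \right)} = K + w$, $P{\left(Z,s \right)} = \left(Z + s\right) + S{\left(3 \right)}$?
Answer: $-4235$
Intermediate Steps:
$P{\left(Z,s \right)} = 3 + Z + s$ ($P{\left(Z,s \right)} = \left(Z + s\right) + 3 = 3 + Z + s$)
$I{\left(K,w \right)} = -4 + K + w$ ($I{\left(K,w \right)} = -4 + \left(K + w\right) = -4 + K + w$)
$v = 8$ ($v = - (-4 + \left(3 + 1 + 7\right) - 15) = - (-4 + 11 - 15) = \left(-1\right) \left(-8\right) = 8$)
$5 \left(-77\right) \left(v + \left(14 + \left(2 + 9\right) \left(-1\right)\right)\right) = 5 \left(-77\right) \left(8 + \left(14 + \left(2 + 9\right) \left(-1\right)\right)\right) = - 385 \left(8 + \left(14 + 11 \left(-1\right)\right)\right) = - 385 \left(8 + \left(14 - 11\right)\right) = - 385 \left(8 + 3\right) = \left(-385\right) 11 = -4235$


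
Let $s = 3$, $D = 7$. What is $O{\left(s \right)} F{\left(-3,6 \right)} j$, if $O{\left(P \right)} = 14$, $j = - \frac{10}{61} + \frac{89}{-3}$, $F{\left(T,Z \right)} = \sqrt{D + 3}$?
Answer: $- \frac{76426 \sqrt{10}}{183} \approx -1320.7$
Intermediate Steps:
$F{\left(T,Z \right)} = \sqrt{10}$ ($F{\left(T,Z \right)} = \sqrt{7 + 3} = \sqrt{10}$)
$j = - \frac{5459}{183}$ ($j = \left(-10\right) \frac{1}{61} + 89 \left(- \frac{1}{3}\right) = - \frac{10}{61} - \frac{89}{3} = - \frac{5459}{183} \approx -29.831$)
$O{\left(s \right)} F{\left(-3,6 \right)} j = 14 \sqrt{10} \left(- \frac{5459}{183}\right) = - \frac{76426 \sqrt{10}}{183}$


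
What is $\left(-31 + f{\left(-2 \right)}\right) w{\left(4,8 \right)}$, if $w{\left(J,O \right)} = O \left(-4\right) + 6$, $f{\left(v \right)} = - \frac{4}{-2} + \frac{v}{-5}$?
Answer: $\frac{3718}{5} \approx 743.6$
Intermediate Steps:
$f{\left(v \right)} = 2 - \frac{v}{5}$ ($f{\left(v \right)} = \left(-4\right) \left(- \frac{1}{2}\right) + v \left(- \frac{1}{5}\right) = 2 - \frac{v}{5}$)
$w{\left(J,O \right)} = 6 - 4 O$ ($w{\left(J,O \right)} = - 4 O + 6 = 6 - 4 O$)
$\left(-31 + f{\left(-2 \right)}\right) w{\left(4,8 \right)} = \left(-31 + \left(2 - - \frac{2}{5}\right)\right) \left(6 - 32\right) = \left(-31 + \left(2 + \frac{2}{5}\right)\right) \left(6 - 32\right) = \left(-31 + \frac{12}{5}\right) \left(-26\right) = \left(- \frac{143}{5}\right) \left(-26\right) = \frac{3718}{5}$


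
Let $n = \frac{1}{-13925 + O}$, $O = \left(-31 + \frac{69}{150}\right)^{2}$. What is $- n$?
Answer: $\frac{2500}{32480771} \approx 7.6969 \cdot 10^{-5}$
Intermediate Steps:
$O = \frac{2331729}{2500}$ ($O = \left(-31 + 69 \cdot \frac{1}{150}\right)^{2} = \left(-31 + \frac{23}{50}\right)^{2} = \left(- \frac{1527}{50}\right)^{2} = \frac{2331729}{2500} \approx 932.69$)
$n = - \frac{2500}{32480771}$ ($n = \frac{1}{-13925 + \frac{2331729}{2500}} = \frac{1}{- \frac{32480771}{2500}} = - \frac{2500}{32480771} \approx -7.6969 \cdot 10^{-5}$)
$- n = \left(-1\right) \left(- \frac{2500}{32480771}\right) = \frac{2500}{32480771}$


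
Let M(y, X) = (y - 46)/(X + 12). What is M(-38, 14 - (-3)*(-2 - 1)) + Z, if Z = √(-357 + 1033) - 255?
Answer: -3977/17 ≈ -233.94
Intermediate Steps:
Z = -229 (Z = √676 - 255 = 26 - 255 = -229)
M(y, X) = (-46 + y)/(12 + X)
M(-38, 14 - (-3)*(-2 - 1)) + Z = (-46 - 38)/(12 + (14 - (-3)*(-2 - 1))) - 229 = -84/(12 + (14 - (-3)*(-3))) - 229 = -84/(12 + (14 - 1*9)) - 229 = -84/(12 + (14 - 9)) - 229 = -84/(12 + 5) - 229 = -84/17 - 229 = -3977/17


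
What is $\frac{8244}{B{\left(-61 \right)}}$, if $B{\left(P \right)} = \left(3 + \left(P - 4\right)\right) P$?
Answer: $\frac{4122}{1891} \approx 2.1798$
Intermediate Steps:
$B{\left(P \right)} = P \left(-1 + P\right)$ ($B{\left(P \right)} = \left(3 + \left(P - 4\right)\right) P = \left(3 + \left(-4 + P\right)\right) P = \left(-1 + P\right) P = P \left(-1 + P\right)$)
$\frac{8244}{B{\left(-61 \right)}} = \frac{8244}{\left(-61\right) \left(-1 - 61\right)} = \frac{8244}{\left(-61\right) \left(-62\right)} = \frac{8244}{3782} = 8244 \cdot \frac{1}{3782} = \frac{4122}{1891}$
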